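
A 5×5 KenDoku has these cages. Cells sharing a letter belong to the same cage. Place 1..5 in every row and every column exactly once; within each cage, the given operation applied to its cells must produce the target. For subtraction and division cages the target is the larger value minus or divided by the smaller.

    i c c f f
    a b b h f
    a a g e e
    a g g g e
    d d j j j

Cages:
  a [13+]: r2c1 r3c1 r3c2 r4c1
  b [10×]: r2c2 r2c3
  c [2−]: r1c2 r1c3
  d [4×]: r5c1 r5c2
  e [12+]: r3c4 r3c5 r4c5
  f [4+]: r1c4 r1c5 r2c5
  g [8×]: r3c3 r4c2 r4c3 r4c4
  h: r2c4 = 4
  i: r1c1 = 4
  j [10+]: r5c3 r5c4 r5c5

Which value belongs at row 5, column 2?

4

Cage i is a single given cell; hence r1c1 = 4.
Cage f needs sum 4, so r1c4 = 1.
Cage f needs sum 4, leaving r1c5 = 2.
H is a freebie, leaving r2c4 = 4.
Cage f has sum 4, which forces r2c5 = 1.
Cage g needs product 8, leaving r3c3 = 1.
Column 4 now contains 4; hence r4c4 = 2.
4 is placed in column 1; hence r5c1 = 1.
1 is placed in row 5, which forces r5c2 = 4.
Cage a needs sum 13, which forces r3c2 = 3.
3 is placed in row 3; hence r3c4 = 5.
5 is placed in row 3, so r3c5 = 4.
Column 2 now contains 4, so r4c2 = 1.
Row 4 already has 2, leaving r4c3 = 4.
Cage j needs sum 10, leaving r5c3 = 2.
Column 4 now contains 5, leaving r5c4 = 3.
Row 5 now contains 3, which forces r5c5 = 5.
Column 2 already has 3; hence r1c2 = 5.
The two cells of cage c must have difference 2; hence r1c3 = 3.
Cage b's pair has product 10, leaving r2c2 = 2.
Column 3 now contains 2, leaving r2c3 = 5.
5 is placed in row 3, which forces r3c1 = 2.
Column 5 already has 5; hence r4c5 = 3.
Row 2 now contains 5; hence r2c1 = 3.
Row 4 now contains 3, which forces r4c1 = 5.
The full grid is 4 5 3 1 2 / 3 2 5 4 1 / 2 3 1 5 4 / 5 1 4 2 3 / 1 4 2 3 5.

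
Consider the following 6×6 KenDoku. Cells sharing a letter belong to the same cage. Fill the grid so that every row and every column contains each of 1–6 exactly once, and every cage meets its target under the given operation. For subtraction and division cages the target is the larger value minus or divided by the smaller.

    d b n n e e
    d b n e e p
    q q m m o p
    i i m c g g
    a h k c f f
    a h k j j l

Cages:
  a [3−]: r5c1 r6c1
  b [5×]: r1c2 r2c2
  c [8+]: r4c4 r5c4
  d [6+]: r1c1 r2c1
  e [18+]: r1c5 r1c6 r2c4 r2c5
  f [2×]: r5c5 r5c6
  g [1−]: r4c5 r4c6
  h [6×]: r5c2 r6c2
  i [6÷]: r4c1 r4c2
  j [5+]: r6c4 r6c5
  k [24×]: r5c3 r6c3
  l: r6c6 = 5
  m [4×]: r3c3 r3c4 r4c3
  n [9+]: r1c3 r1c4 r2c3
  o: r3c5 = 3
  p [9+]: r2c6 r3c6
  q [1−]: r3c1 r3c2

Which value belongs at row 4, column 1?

Cage o is a single given cell; hence r3c5 = 3.
Cage l is a single given cell; hence r6c6 = 5.
The two cells of cage p must have sum 9, leaving r2c6 = 3.
The two cells of cage p must have sum 9; hence r3c6 = 6.
The only place for 3 in row 4 is r4c4.
Cage c's pair has sum 8, leaving r5c4 = 5.
Cage e needs sum 18, leaving r1c5 = 6.
5 is placed in column 4, which forces r2c4 = 6.
In row 1, 3 can only go at r1c3, so r1c3 = 3.
In row 4, 4 can only go at r4c6, so r4c6 = 4.
Cage g's pair has difference 1, leaving r4c5 = 5.
Cage e needs sum 18; hence r1c6 = 2.
5 is placed in column 5, which forces r2c5 = 4.
Column 6 now contains 2, so r5c6 = 1.
4 is placed in column 5, which forces r6c5 = 1.
1 is placed in row 5, so r5c5 = 2.
1 is placed in row 6, which forces r6c4 = 4.
Column 4 now contains 4, which forces r1c4 = 1.
Cage n has sum 9; hence r2c3 = 5.
1 is placed in column 4; hence r3c4 = 2.
Row 5 already has 2, leaving r5c2 = 3.
Cage k's pair has product 24, so r5c3 = 4.
The two cells of cage h must have product 6, which forces r6c2 = 2.
Row 6 now contains 4, which forces r6c3 = 6.
Row 1 now contains 1, which forces r1c2 = 5.
Row 2 now contains 5, so r2c2 = 1.
Column 2 already has 5, leaving r3c2 = 4.
4 is placed in column 3, which forces r3c3 = 1.
Column 2 already has 1, which forces r4c2 = 6.
Cage m needs product 4; hence r4c3 = 2.
Row 5 already has 3, leaving r5c1 = 6.
Row 6 already has 6; hence r6c1 = 3.
5 is placed in row 1, so r1c1 = 4.
1 is placed in row 2, so r2c1 = 2.
Row 3 now contains 4; hence r3c1 = 5.
6 is placed in row 4, leaving r4c1 = 1.
The full grid is 4 5 3 1 6 2 / 2 1 5 6 4 3 / 5 4 1 2 3 6 / 1 6 2 3 5 4 / 6 3 4 5 2 1 / 3 2 6 4 1 5.

1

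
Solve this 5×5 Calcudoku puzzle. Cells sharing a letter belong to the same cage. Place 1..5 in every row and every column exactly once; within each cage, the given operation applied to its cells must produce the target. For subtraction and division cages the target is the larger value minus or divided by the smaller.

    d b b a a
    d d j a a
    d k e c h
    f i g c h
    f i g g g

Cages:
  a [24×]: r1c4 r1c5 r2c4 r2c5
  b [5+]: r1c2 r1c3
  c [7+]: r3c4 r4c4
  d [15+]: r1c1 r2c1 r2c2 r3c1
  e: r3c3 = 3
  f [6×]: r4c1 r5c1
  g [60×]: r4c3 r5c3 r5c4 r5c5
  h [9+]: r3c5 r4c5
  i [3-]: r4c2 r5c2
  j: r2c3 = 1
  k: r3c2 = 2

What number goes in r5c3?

5

J is a freebie, leaving r2c3 = 1.
Cage k is given, so r3c2 = 2.
Cage e is a single given cell, which forces r3c3 = 3.
In row 1, 5 can only go at r1c1, so r1c1 = 5.
In row 2, 5 can only go at r2c2, so r2c2 = 5.
Cage d needs sum 15; hence r2c1 = 4.
Cage d needs sum 15; hence r3c1 = 1.
The only place for 2 in row 1 is r1c3.
Cage b's pair has sum 5, leaving r1c2 = 3.
Row 4 needs a 1, and only r4c2 is open for it.
Column 2 now contains 1; hence r5c2 = 4.
4 is placed in row 5, so r5c3 = 5.
Column 3 now contains 5, leaving r4c3 = 4.
Row 4 now contains 4; hence r4c5 = 5.
Column 5 now contains 5, which forces r3c5 = 4.
The 4 cells of cage a must have product 24, so r1c4 = 4.
Column 5 already has 4, leaving r1c5 = 1.
Row 3 already has 4, which forces r3c4 = 5.
The two cells of cage c must have sum 7, which forces r4c4 = 2.
Column 5 already has 1, leaving r5c5 = 3.
Column 4 already has 2, so r2c4 = 3.
3 is placed in column 5, so r2c5 = 2.
Row 4 now contains 2, so r4c1 = 3.
Row 5 now contains 3, so r5c1 = 2.
Row 5 now contains 3, leaving r5c4 = 1.
Completed grid: 5 3 2 4 1 / 4 5 1 3 2 / 1 2 3 5 4 / 3 1 4 2 5 / 2 4 5 1 3.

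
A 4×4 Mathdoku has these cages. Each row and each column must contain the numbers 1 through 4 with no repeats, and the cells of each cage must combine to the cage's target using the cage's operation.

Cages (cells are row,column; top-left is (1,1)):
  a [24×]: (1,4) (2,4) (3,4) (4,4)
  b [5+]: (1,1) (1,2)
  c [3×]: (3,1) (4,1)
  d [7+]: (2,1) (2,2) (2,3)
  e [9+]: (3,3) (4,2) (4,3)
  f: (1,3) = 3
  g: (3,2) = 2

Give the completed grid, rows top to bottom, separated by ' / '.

Cage f is a single given cell, which forces (1,3) = 3.
Cage g is a single given cell, leaving (3,2) = 2.
Row 3 now contains 2; hence (3,3) = 4.
Row 1 needs a 2, and only (1,4) is open for it.
The only place for 3 in row 2 is (2,4).
3 is placed in column 4; hence (3,4) = 1.
Cage a needs product 24, leaving (4,4) = 4.
Row 3 now contains 1, leaving (3,1) = 3.
Cage c needs two cells with product 3, so (4,1) = 1.
Row 4 already has 4; hence (4,2) = 3.
Cage e needs sum 9, leaving (4,3) = 2.
Column 1 now contains 1, which forces (1,1) = 4.
The two cells of cage b must have sum 5, which forces (1,2) = 1.
Cage d has sum 7; hence (2,1) = 2.
Cage d has sum 7, leaving (2,2) = 4.
Column 3 now contains 2, leaving (2,3) = 1.

4 1 3 2 / 2 4 1 3 / 3 2 4 1 / 1 3 2 4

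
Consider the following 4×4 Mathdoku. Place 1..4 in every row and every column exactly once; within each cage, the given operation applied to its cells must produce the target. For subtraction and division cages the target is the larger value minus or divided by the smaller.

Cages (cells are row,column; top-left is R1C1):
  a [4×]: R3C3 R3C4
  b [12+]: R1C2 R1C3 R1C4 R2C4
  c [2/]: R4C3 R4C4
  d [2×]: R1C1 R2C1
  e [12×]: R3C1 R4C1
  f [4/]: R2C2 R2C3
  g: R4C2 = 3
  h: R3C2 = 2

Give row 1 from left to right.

Cage h is a single given cell; hence R3C2 = 2.
Cage g is a single given cell, leaving R4C2 = 3.
The two cells of cage e must have product 12, so R3C1 = 3.
3 is placed in row 4, leaving R4C1 = 4.
Row 2 needs a 2, and only R2C1 is open for it.
2 is placed in column 1; hence R1C1 = 1.
Row 1 already has 1, leaving R1C2 = 4.
Row 1 already has 4; hence R1C3 = 3.
Row 1 now contains 3; hence R1C4 = 2.
Column 2 already has 4; hence R2C2 = 1.
1 is placed in row 2, so R2C3 = 4.
4 is placed in row 2; hence R2C4 = 3.
Column 3 already has 4; hence R3C3 = 1.
1 is placed in row 3, which forces R3C4 = 4.
Column 3 already has 1; hence R4C3 = 2.
Column 4 now contains 2; hence R4C4 = 1.
The full grid is 1 4 3 2 / 2 1 4 3 / 3 2 1 4 / 4 3 2 1.

1 4 3 2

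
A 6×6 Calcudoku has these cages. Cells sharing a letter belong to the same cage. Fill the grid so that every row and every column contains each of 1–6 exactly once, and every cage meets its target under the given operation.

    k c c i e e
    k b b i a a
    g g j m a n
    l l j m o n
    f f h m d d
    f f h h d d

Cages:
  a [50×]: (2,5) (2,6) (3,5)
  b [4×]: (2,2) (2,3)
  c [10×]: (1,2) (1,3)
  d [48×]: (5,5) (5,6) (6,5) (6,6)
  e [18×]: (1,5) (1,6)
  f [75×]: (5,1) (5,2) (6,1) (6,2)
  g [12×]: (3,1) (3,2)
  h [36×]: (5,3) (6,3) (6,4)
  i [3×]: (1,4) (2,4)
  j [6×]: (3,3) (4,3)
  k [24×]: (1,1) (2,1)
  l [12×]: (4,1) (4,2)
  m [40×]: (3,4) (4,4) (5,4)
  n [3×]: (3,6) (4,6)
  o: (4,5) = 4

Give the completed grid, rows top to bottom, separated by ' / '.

Cage a needs product 50, so (2,5) = 2.
Cage a has product 50, leaving (2,6) = 5.
Cage a has product 50, leaving (3,5) = 5.
Cage o is given, so (4,5) = 4.
Row 1 needs a 1, and only (1,4) is open for it.
Column 4 already has 1; hence (2,4) = 3.
In row 1, 4 can only go at (1,1), so (1,1) = 4.
Column 1 already has 4; hence (2,1) = 6.
Column 1 now contains 6; hence (4,1) = 2.
2 is placed in row 4, leaving (4,2) = 6.
2 is placed in row 4, so (4,4) = 5.
Column 1 now contains 2, leaving (3,1) = 3.
Cage g's pair has product 12, which forces (3,2) = 4.
4 is placed in row 3, so (3,4) = 2.
3 is placed in row 3; hence (3,6) = 1.
1 is placed in column 6; hence (4,6) = 3.
Column 4 now contains 2, so (5,4) = 4.
Row 5 already has 4, which forces (5,6) = 2.
Column 4 now contains 2, leaving (6,4) = 6.
Row 6 now contains 6, so (6,5) = 1.
2 is placed in column 6; hence (6,6) = 4.
Cage e's pair has product 18; hence (1,5) = 3.
Column 6 already has 3, leaving (1,6) = 6.
Column 2 now contains 4, so (2,2) = 1.
Cage b needs two cells with product 4, so (2,3) = 4.
Row 3 already has 2; hence (3,3) = 6.
Row 4 now contains 3; hence (4,3) = 1.
Cage f needs product 75, leaving (5,1) = 1.
The 4 cells of cage f must have product 75, so (5,2) = 5.
Cage h needs product 36, leaving (5,3) = 3.
1 is placed in column 5, leaving (5,5) = 6.
1 is placed in row 6, so (6,1) = 5.
The 4 cells of cage f must have product 75, which forces (6,2) = 3.
The 3 cells of cage h must have product 36, so (6,3) = 2.
Column 2 now contains 5, so (1,2) = 2.
Column 3 already has 2, leaving (1,3) = 5.

4 2 5 1 3 6 / 6 1 4 3 2 5 / 3 4 6 2 5 1 / 2 6 1 5 4 3 / 1 5 3 4 6 2 / 5 3 2 6 1 4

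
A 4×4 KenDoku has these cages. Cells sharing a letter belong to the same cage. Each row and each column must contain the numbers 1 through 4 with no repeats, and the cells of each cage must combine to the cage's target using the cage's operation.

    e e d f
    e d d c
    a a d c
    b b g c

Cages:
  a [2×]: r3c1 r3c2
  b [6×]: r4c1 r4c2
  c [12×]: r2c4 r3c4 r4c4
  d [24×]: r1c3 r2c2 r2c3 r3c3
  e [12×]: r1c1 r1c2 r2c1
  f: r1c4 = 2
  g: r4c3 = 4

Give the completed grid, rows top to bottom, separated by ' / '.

4 3 1 2 / 1 4 2 3 / 2 1 3 4 / 3 2 4 1

Cage f is given, which forces r1c4 = 2.
G is a freebie; hence r4c3 = 4.
Cage d needs product 24; hence r2c2 = 4.
Cage e needs product 12, which forces r1c1 = 4.
Cage c needs product 12, which forces r3c4 = 4.
In row 2, 2 can only go at r2c3, so r2c3 = 2.
Row 3 needs a 3, and only r3c3 is open for it.
Column 3 now contains 3; hence r1c3 = 1.
1 is placed in row 1, which forces r1c2 = 3.
The 3 cells of cage e must have product 12; hence r2c1 = 1.
Row 2 already has 1, leaving r2c4 = 3.
1 is placed in column 1, which forces r3c1 = 2.
Row 3 now contains 2, which forces r3c2 = 1.
Column 1 now contains 2, which forces r4c1 = 3.
Column 2 now contains 3; hence r4c2 = 2.
3 is placed in column 4, so r4c4 = 1.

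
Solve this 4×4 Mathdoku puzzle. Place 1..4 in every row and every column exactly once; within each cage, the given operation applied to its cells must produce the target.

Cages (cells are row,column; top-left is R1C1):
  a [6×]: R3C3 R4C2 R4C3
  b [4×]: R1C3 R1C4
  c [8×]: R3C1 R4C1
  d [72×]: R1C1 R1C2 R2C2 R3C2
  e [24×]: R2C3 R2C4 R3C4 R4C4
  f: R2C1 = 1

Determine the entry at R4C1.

The 4 cells of cage d must have product 72, so R1C1 = 3.
Cage f is given; hence R2C1 = 1.
Row 1 needs a 2, and only R1C2 is open for it.
Column 2 needs a 1, and only R4C2 is open for it.
Cage e needs product 24, which forces R3C4 = 1.
The two cells of cage b must have product 4; hence R1C3 = 1.
Column 4 now contains 1; hence R1C4 = 4.
The 4 cells of cage e must have product 24, so R2C3 = 4.
4 is placed in row 2, so R2C2 = 3.
3 is placed in row 2, so R2C4 = 2.
Cage d has product 72, leaving R3C2 = 4.
2 is placed in column 4, so R4C4 = 3.
4 is placed in row 3, so R3C1 = 2.
Cage a needs product 6; hence R3C3 = 3.
The two cells of cage c must have product 8, which forces R4C1 = 4.
Row 4 already has 3, leaving R4C3 = 2.
Completed grid: 3 2 1 4 / 1 3 4 2 / 2 4 3 1 / 4 1 2 3.

4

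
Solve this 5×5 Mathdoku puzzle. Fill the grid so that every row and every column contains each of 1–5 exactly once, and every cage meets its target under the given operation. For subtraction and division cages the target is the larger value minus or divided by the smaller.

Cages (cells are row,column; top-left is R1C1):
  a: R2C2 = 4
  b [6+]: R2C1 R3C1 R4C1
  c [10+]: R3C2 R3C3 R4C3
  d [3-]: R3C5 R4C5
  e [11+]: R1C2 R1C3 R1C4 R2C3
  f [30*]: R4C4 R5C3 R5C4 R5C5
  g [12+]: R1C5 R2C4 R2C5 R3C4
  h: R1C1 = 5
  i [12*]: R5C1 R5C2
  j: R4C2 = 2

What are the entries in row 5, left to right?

4 3 2 5 1

Cage h is a single given cell, leaving R1C1 = 5.
Cage a is given, which forces R2C2 = 4.
Cage j is a single given cell, leaving R4C2 = 2.
4 is placed in column 2, so R5C2 = 3.
Column 2 now contains 3, which forces R1C2 = 1.
1 is placed in column 2, which forces R3C2 = 5.
The 4 cells of cage f must have product 30; hence R4C4 = 3.
Row 5 now contains 3, so R5C1 = 4.
Cage e has sum 11; hence R1C3 = 3.
Column 4 already has 3, so R1C4 = 2.
2 is placed in row 1; hence R1C5 = 4.
Cage e has sum 11, leaving R2C3 = 5.
Row 2 already has 5, which forces R2C4 = 1.
1 is placed in column 4; hence R3C4 = 4.
3 is placed in row 4, so R4C1 = 1.
Row 4 already has 1; hence R4C3 = 4.
Row 4 already has 1; hence R4C5 = 5.
1 is placed in column 4; hence R5C4 = 5.
Cage g has sum 12, leaving R2C5 = 3.
4 is placed in row 3, so R3C3 = 1.
The two cells of cage d must have difference 3, which forces R3C5 = 2.
1 is placed in column 3, which forces R5C3 = 2.
Column 5 now contains 2, which forces R5C5 = 1.
Row 2 now contains 3, which forces R2C1 = 2.
Row 3 already has 2, leaving R3C1 = 3.
Completed grid: 5 1 3 2 4 / 2 4 5 1 3 / 3 5 1 4 2 / 1 2 4 3 5 / 4 3 2 5 1.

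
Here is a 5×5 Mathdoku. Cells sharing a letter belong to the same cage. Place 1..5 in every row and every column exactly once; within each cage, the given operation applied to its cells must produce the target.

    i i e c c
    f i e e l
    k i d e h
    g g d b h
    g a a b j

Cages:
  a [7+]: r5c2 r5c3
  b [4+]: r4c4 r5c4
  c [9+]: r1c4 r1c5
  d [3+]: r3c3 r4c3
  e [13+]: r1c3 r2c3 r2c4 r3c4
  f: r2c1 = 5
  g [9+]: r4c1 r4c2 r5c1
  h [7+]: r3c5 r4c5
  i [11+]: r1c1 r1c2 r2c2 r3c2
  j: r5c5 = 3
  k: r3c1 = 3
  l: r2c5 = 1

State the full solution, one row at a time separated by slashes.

2 1 3 5 4 / 5 3 4 2 1 / 3 5 1 4 2 / 1 4 2 3 5 / 4 2 5 1 3

Cage f is given; hence r2c1 = 5.
Cage l is a single given cell, which forces r2c5 = 1.
Cage k is given, which forces r3c1 = 3.
J is a freebie, which forces r5c5 = 3.
Cage b needs two cells with sum 4, leaving r4c4 = 3.
Row 5 now contains 3; hence r5c4 = 1.
The 3 cells of cage g must have sum 9, which forces r4c1 = 1.
3 is placed in row 4, leaving r4c2 = 4.
Row 4 now contains 1; hence r4c3 = 2.
Row 4 already has 2; hence r4c5 = 5.
Cage g has sum 9; hence r5c1 = 4.
Column 3 already has 2, which forces r5c3 = 5.
4 is placed in column 1, so r1c1 = 2.
Cage c's pair has sum 9, so r1c4 = 5.
Column 5 now contains 5, which forces r1c5 = 4.
Cage i needs sum 11, leaving r2c2 = 3.
3 is placed in row 2, leaving r2c3 = 4.
4 is placed in row 2; hence r2c4 = 2.
Column 3 already has 2, so r3c3 = 1.
Column 4 now contains 2, which forces r3c4 = 4.
Column 5 now contains 5, leaving r3c5 = 2.
5 is placed in row 5, leaving r5c2 = 2.
Row 1 already has 5, which forces r1c2 = 1.
Column 3 now contains 1; hence r1c3 = 3.
1 is placed in row 3, which forces r3c2 = 5.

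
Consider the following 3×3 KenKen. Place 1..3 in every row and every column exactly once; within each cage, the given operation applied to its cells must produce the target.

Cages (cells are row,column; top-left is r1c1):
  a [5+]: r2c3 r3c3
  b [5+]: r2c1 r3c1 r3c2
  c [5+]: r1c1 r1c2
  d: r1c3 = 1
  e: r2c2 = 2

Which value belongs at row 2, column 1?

1

Cage d is given, so r1c3 = 1.
Cage e is a single given cell, which forces r2c2 = 2.
Row 2 already has 2, which forces r2c3 = 3.
Column 2 now contains 2, so r3c2 = 1.
Column 3 already has 3, leaving r3c3 = 2.
The two cells of cage c must have sum 5, which forces r1c1 = 2.
Column 2 now contains 2, leaving r1c2 = 3.
Row 2 already has 2, which forces r2c1 = 1.
Row 3 now contains 1, leaving r3c1 = 3.
The full grid is 2 3 1 / 1 2 3 / 3 1 2.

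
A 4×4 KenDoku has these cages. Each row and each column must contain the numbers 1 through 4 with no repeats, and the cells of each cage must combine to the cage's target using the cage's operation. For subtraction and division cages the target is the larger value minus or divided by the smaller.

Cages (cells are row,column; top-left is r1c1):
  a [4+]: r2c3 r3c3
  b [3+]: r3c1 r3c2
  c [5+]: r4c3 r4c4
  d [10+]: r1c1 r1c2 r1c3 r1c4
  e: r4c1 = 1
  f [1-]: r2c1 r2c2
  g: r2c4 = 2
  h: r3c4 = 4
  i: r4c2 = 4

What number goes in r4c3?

2

Cage g is a single given cell, leaving r2c4 = 2.
Cage h is a single given cell, leaving r3c4 = 4.
Cage e is given, which forces r4c1 = 1.
Cage i is a single given cell; hence r4c2 = 4.
Row 4 now contains 1, so r4c4 = 3.
Column 4 now contains 3, leaving r1c4 = 1.
The two cells of cage f must have difference 1, so r2c1 = 4.
Cage f needs two cells with difference 1, leaving r2c2 = 3.
3 is placed in row 2, leaving r2c3 = 1.
Column 1 already has 1; hence r3c1 = 2.
The two cells of cage b must have sum 3; hence r3c2 = 1.
Column 3 already has 1, leaving r3c3 = 3.
Row 4 already has 3, which forces r4c3 = 2.
Column 1 now contains 2, so r1c1 = 3.
Column 2 now contains 3, so r1c2 = 2.
Column 3 now contains 2, which forces r1c3 = 4.
Completed grid: 3 2 4 1 / 4 3 1 2 / 2 1 3 4 / 1 4 2 3.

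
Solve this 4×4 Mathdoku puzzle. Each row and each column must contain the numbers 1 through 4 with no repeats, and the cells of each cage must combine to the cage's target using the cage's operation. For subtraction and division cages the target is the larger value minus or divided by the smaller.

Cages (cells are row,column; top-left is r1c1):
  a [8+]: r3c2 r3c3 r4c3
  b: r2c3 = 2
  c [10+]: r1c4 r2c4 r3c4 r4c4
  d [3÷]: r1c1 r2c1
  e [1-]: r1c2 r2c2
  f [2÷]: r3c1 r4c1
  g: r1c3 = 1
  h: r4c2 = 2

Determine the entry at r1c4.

Cage g is given, which forces r1c3 = 1.
B is a freebie, which forces r2c3 = 2.
Cage h is a single given cell, which forces r4c2 = 2.
Row 1 already has 1, which forces r1c1 = 3.
Row 1 already has 3, so r1c2 = 4.
Row 1 now contains 4, which forces r1c4 = 2.
Cage d's pair has quotient 3, so r2c1 = 1.
Column 2 already has 4; hence r2c2 = 3.
Row 2 now contains 3, so r2c4 = 4.
Cage f needs two cells with quotient 2, so r3c1 = 2.
The 3 cells of cage a must have sum 8, which forces r3c2 = 1.
Row 3 now contains 1, leaving r3c4 = 3.
Column 1 now contains 1, so r4c1 = 4.
Row 4 now contains 4, leaving r4c3 = 3.
3 is placed in column 4, so r4c4 = 1.
3 is placed in row 3, so r3c3 = 4.
Filled in: 3 4 1 2 / 1 3 2 4 / 2 1 4 3 / 4 2 3 1.

2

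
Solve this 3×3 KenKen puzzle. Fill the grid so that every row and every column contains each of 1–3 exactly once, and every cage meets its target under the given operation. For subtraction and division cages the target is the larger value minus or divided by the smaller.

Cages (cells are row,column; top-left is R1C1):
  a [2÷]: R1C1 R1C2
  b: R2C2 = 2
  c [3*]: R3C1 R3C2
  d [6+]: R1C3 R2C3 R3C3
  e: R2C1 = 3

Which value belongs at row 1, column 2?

1

Cage e is given, leaving R2C1 = 3.
Cage b is a single given cell, which forces R2C2 = 2.
Row 2 already has 2, leaving R2C3 = 1.
Column 1 now contains 3, leaving R3C1 = 1.
Row 3 now contains 1, which forces R3C2 = 3.
Row 3 already has 3, leaving R3C3 = 2.
Column 1 already has 1; hence R1C1 = 2.
Column 2 now contains 2, so R1C2 = 1.
Column 3 already has 2; hence R1C3 = 3.
Completed grid: 2 1 3 / 3 2 1 / 1 3 2.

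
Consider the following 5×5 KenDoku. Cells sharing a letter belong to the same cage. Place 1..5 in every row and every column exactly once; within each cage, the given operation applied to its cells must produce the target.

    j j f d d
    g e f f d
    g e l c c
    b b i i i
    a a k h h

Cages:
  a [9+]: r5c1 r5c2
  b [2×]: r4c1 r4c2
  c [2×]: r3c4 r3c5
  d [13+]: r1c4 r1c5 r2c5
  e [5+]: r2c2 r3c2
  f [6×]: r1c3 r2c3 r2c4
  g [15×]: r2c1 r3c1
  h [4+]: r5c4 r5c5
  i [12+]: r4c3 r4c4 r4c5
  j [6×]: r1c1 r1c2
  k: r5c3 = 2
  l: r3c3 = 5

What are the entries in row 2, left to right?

5 1 3 2 4

Cage l is a single given cell, leaving r3c3 = 5.
K is a freebie; hence r5c3 = 2.
Cage g's pair has product 15, which forces r2c1 = 5.
Cage f has product 6, so r2c4 = 2.
Row 2 now contains 5, which forces r2c5 = 4.
5 is placed in row 3, so r3c1 = 3.
Column 4 already has 2, so r3c4 = 1.
Row 3 already has 1; hence r3c5 = 2.
Column 1 already has 5; hence r5c1 = 4.
4 is placed in row 5, which forces r5c2 = 5.
Column 4 already has 1; hence r5c4 = 3.
3 is placed in row 5, so r5c5 = 1.
Column 1 already has 3, so r1c1 = 2.
The two cells of cage j must have product 6, so r1c2 = 3.
3 is placed in row 1, leaving r1c3 = 1.
Cage d needs sum 13, which forces r1c4 = 4.
Cage d has sum 13, which forces r1c5 = 5.
The two cells of cage e must have sum 5, which forces r2c2 = 1.
Column 3 already has 1; hence r2c3 = 3.
2 is placed in row 3, which forces r3c2 = 4.
Column 1 now contains 2; hence r4c1 = 1.
1 is placed in column 2, so r4c2 = 2.
Column 3 already has 3; hence r4c3 = 4.
Column 4 already has 4; hence r4c4 = 5.
Column 5 now contains 5, which forces r4c5 = 3.
The full grid is 2 3 1 4 5 / 5 1 3 2 4 / 3 4 5 1 2 / 1 2 4 5 3 / 4 5 2 3 1.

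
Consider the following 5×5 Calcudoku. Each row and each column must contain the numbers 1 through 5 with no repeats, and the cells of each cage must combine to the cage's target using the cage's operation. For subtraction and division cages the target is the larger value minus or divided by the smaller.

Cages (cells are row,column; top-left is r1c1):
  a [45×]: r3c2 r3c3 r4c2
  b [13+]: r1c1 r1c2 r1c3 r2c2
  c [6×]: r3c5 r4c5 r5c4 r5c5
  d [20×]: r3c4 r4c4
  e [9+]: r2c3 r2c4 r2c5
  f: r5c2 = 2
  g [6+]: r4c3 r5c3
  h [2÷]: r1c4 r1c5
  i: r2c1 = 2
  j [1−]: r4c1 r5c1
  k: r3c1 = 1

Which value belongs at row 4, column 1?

4

I is a freebie; hence r2c1 = 2.
Cage k is a single given cell, leaving r3c1 = 1.
The 3 cells of cage a must have product 45, leaving r3c2 = 5.
Cage a needs product 45, leaving r3c3 = 3.
5 is placed in row 3, which forces r3c4 = 4.
Row 3 already has 3; hence r3c5 = 2.
Cage a has product 45, which forces r4c2 = 3.
Column 4 now contains 4; hence r4c4 = 5.
Row 4 now contains 3; hence r4c5 = 1.
Cage f is given; hence r5c2 = 2.
The 4 cells of cage c must have product 6, so r5c4 = 1.
Column 5 already has 2; hence r5c5 = 3.
Cage b has sum 13, leaving r1c1 = 3.
Cage b needs sum 13, which forces r1c3 = 5.
1 is placed in column 4; hence r1c4 = 2.
Column 5 already has 1, leaving r1c5 = 4.
Cage e has sum 9, which forces r2c3 = 1.
1 is placed in column 4, which forces r2c4 = 3.
Cage e has sum 9; hence r2c5 = 5.
Row 4 now contains 5, leaving r4c1 = 4.
Cage g's pair has sum 6, so r4c3 = 2.
Cage j needs two cells with difference 1, so r5c1 = 5.
The two cells of cage g must have sum 6, so r5c3 = 4.
Row 1 now contains 4, leaving r1c2 = 1.
Row 2 now contains 1; hence r2c2 = 4.
Completed grid: 3 1 5 2 4 / 2 4 1 3 5 / 1 5 3 4 2 / 4 3 2 5 1 / 5 2 4 1 3.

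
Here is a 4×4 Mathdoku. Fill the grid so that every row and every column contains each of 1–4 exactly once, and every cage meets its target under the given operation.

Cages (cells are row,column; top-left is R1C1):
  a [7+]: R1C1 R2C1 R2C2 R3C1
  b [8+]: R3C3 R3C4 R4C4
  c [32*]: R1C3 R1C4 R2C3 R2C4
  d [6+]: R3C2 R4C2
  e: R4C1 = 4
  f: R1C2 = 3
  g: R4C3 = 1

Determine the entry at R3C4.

F is a freebie, so R1C2 = 3.
Cage a needs sum 7, which forces R2C2 = 1.
Cage e is a single given cell, leaving R4C1 = 4.
Row 4 already has 4, leaving R4C2 = 2.
Cage g is a single given cell, leaving R4C3 = 1.
Row 4 now contains 1, leaving R4C4 = 3.
The 4 cells of cage c must have product 32, leaving R1C3 = 4.
The 4 cells of cage c must have product 32; hence R1C4 = 1.
Cage c has product 32, leaving R2C3 = 2.
Cage c needs product 32; hence R2C4 = 4.
Column 2 now contains 2, leaving R3C2 = 4.
Column 3 already has 4; hence R3C3 = 3.
1 is placed in column 4, so R3C4 = 2.
1 is placed in row 1, so R1C1 = 2.
Row 2 now contains 2, which forces R2C1 = 3.
Row 3 already has 2, so R3C1 = 1.
The full grid is 2 3 4 1 / 3 1 2 4 / 1 4 3 2 / 4 2 1 3.

2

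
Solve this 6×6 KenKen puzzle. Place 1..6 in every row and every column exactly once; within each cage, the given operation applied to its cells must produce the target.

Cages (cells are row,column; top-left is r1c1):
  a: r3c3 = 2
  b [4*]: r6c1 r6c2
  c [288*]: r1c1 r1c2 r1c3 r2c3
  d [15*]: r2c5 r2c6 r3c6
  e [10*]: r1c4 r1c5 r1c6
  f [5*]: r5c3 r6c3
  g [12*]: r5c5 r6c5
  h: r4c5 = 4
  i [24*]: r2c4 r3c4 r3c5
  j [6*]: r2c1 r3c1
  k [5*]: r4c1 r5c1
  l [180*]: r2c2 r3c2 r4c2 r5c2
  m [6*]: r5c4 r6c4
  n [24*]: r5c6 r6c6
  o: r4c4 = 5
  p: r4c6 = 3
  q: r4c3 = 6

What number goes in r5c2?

3

A is a freebie, which forces r3c3 = 2.
Cage q is a single given cell, leaving r4c3 = 6.
O is a freebie, leaving r4c4 = 5.
Cage h is given; hence r4c5 = 4.
Cage p is given, so r4c6 = 3.
Cage c has product 288, leaving r1c3 = 3.
Column 3 now contains 6, leaving r2c3 = 4.
The 3 cells of cage d must have product 15; hence r2c5 = 3.
Row 4 already has 5, which forces r4c1 = 1.
Row 4 already has 3, which forces r4c2 = 2.
Cage k's pair has product 5, so r5c1 = 5.
5 is placed in row 5, which forces r5c3 = 1.
1 is placed in column 1, leaving r6c1 = 4.
Row 6 now contains 4; hence r6c2 = 1.
Column 3 already has 1, so r6c3 = 5.
Row 6 now contains 4, leaving r6c6 = 6.
4 is placed in column 1, which forces r1c1 = 6.
The 4 cells of cage c must have product 288; hence r1c2 = 4.
Cage j's pair has product 6, which forces r2c1 = 2.
The two cells of cage j must have product 6, which forces r3c1 = 3.
Cage i has product 24, which forces r3c4 = 4.
The two cells of cage g must have product 12; hence r5c5 = 6.
Column 6 already has 6, which forces r5c6 = 4.
6 is placed in row 6, leaving r6c5 = 2.
Cage i has product 24, which forces r2c4 = 6.
6 is placed in column 5, which forces r3c5 = 1.
Row 3 already has 1; hence r3c6 = 5.
6 is placed in row 5, leaving r5c2 = 3.
The two cells of cage m must have product 6, so r5c4 = 2.
Row 6 already has 2, leaving r6c4 = 3.
Column 4 now contains 2, leaving r1c4 = 1.
Column 5 now contains 1, leaving r1c5 = 5.
The 3 cells of cage e must have product 10, which forces r1c6 = 2.
Row 2 already has 6; hence r2c2 = 5.
5 is placed in column 6, leaving r2c6 = 1.
Row 3 already has 5, which forces r3c2 = 6.
Completed grid: 6 4 3 1 5 2 / 2 5 4 6 3 1 / 3 6 2 4 1 5 / 1 2 6 5 4 3 / 5 3 1 2 6 4 / 4 1 5 3 2 6.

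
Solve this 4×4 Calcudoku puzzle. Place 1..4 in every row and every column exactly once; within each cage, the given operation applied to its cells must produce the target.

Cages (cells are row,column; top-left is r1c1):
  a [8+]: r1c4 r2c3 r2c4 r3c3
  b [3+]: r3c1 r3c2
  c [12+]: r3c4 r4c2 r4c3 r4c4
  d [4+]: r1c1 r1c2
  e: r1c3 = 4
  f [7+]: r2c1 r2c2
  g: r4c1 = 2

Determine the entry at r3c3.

Cage e is a single given cell, leaving r1c3 = 4.
G is a freebie, which forces r4c1 = 2.
Column 1 already has 2; hence r3c1 = 1.
Cage b's pair has sum 3, which forces r3c2 = 2.
Row 3 already has 2, so r3c3 = 3.
Cage c has sum 12, which forces r3c4 = 4.
Cage c has sum 12; hence r4c2 = 4.
Column 3 now contains 3; hence r4c3 = 1.
Row 4 now contains 1, so r4c4 = 3.
1 is placed in column 1, which forces r1c1 = 3.
Cage d's pair has sum 4, so r1c2 = 1.
The 4 cells of cage a must have sum 8, leaving r1c4 = 2.
Cage f needs two cells with sum 7, which forces r2c1 = 4.
4 is placed in column 2, so r2c2 = 3.
1 is placed in column 3, so r2c3 = 2.
Cage a has sum 8, so r2c4 = 1.
Filled in: 3 1 4 2 / 4 3 2 1 / 1 2 3 4 / 2 4 1 3.

3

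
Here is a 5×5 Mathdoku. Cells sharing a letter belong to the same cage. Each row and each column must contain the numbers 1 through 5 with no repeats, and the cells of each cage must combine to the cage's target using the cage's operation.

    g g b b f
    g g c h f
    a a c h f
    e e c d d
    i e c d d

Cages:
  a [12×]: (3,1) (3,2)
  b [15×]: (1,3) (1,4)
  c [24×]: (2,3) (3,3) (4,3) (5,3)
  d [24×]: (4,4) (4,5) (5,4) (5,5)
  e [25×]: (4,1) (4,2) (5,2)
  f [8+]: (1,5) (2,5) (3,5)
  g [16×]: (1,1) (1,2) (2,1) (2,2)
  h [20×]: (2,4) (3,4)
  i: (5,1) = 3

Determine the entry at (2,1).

1

Cage e needs product 25, which forces (4,1) = 5.
Cage e needs product 25; hence (4,2) = 1.
I is a freebie; hence (5,1) = 3.
Cage e has product 25, so (5,2) = 5.
3 is placed in column 1, so (3,1) = 4.
The two cells of cage a must have product 12, so (3,2) = 3.
4 is placed in row 3; hence (3,4) = 5.
Cage b needs two cells with product 15; hence (1,3) = 5.
Column 4 now contains 5, which forces (1,4) = 3.
Column 4 now contains 5, so (2,4) = 4.
Column 4 already has 4, leaving (4,4) = 2.
Column 4 already has 2, which forces (5,4) = 1.
Cage g needs product 16, so (1,1) = 2.
The 4 cells of cage g must have product 16, leaving (1,2) = 4.
4 is placed in row 1, which forces (1,5) = 1.
The 4 cells of cage g must have product 16, leaving (2,1) = 1.
Row 2 already has 4, so (2,2) = 2.
Row 2 now contains 2, so (2,3) = 3.
3 is placed in row 2, which forces (2,5) = 5.
Column 5 already has 1, which forces (3,5) = 2.
3 is placed in column 3; hence (4,3) = 4.
Cage d needs product 24, leaving (4,5) = 3.
4 is placed in column 3; hence (5,3) = 2.
The 4 cells of cage d must have product 24; hence (5,5) = 4.
2 is placed in row 3; hence (3,3) = 1.
The full grid is 2 4 5 3 1 / 1 2 3 4 5 / 4 3 1 5 2 / 5 1 4 2 3 / 3 5 2 1 4.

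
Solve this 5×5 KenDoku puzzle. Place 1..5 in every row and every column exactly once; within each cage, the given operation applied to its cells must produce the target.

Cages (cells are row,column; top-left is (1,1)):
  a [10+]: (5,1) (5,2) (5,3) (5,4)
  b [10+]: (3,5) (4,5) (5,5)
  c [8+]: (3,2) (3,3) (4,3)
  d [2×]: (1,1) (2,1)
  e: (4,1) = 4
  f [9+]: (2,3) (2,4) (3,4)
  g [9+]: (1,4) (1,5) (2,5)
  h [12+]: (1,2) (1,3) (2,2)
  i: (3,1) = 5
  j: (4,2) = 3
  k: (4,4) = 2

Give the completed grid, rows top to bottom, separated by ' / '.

I is a freebie, which forces (3,1) = 5.
Cage e is given, which forces (4,1) = 4.
Cage j is given, which forces (4,2) = 3.
K is a freebie, so (4,4) = 2.
Row 5 needs a 5, and only (5,5) is open for it.
Cage b needs sum 10; hence (3,5) = 4.
Column 5 already has 5, leaving (4,5) = 1.
Cage g needs sum 9, which forces (1,4) = 4.
Row 4 already has 1, so (4,3) = 5.
Cage h needs sum 12, which forces (1,2) = 5.
Column 3 already has 5, leaving (1,3) = 3.
Row 1 now contains 3; hence (1,5) = 2.
Cage h needs sum 12, leaving (2,2) = 4.
Column 3 now contains 3, so (2,3) = 1.
Cage f needs sum 9, leaving (2,4) = 5.
Column 5 now contains 2, so (2,5) = 3.
Column 3 now contains 1, which forces (3,3) = 2.
Column 3 now contains 2, leaving (5,3) = 4.
2 is placed in row 1, which forces (1,1) = 1.
Row 2 already has 1; hence (2,1) = 2.
Row 3 already has 2; hence (3,2) = 1.
The 3 cells of cage f must have sum 9, which forces (3,4) = 3.
2 is placed in column 1, so (5,1) = 3.
1 is placed in column 2, so (5,2) = 2.
3 is placed in column 4; hence (5,4) = 1.

1 5 3 4 2 / 2 4 1 5 3 / 5 1 2 3 4 / 4 3 5 2 1 / 3 2 4 1 5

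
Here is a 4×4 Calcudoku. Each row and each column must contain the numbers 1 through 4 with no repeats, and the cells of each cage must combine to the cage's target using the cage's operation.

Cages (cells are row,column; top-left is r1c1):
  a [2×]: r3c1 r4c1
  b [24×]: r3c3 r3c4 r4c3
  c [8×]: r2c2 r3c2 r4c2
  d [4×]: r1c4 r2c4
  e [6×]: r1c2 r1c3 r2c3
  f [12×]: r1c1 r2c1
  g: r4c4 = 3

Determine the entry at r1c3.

Cage g is a single given cell, which forces r4c4 = 3.
Cage b needs product 24, leaving r3c3 = 3.
Cage e has product 6; hence r1c2 = 3.
3 is placed in row 1, which forces r1c1 = 4.
Row 1 already has 4, which forces r1c4 = 1.
Cage f's pair has product 12, which forces r2c1 = 3.
Column 4 already has 1; hence r2c4 = 4.
Column 4 now contains 4, so r3c4 = 2.
1 is placed in row 1; hence r1c3 = 2.
Cage e needs product 6; hence r2c3 = 1.
Row 3 already has 2, leaving r3c1 = 1.
1 is placed in row 3, so r3c2 = 4.
Cage a's pair has product 2, leaving r4c1 = 2.
Row 4 now contains 2; hence r4c2 = 1.
Cage b needs product 24, so r4c3 = 4.
1 is placed in row 2, leaving r2c2 = 2.
Completed grid: 4 3 2 1 / 3 2 1 4 / 1 4 3 2 / 2 1 4 3.

2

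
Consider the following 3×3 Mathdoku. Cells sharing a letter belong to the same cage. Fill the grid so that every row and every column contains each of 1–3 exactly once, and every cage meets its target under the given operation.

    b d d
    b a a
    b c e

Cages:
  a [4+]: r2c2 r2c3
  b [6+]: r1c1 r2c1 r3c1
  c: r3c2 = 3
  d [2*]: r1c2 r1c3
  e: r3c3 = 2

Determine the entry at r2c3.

Cage c is a single given cell, so r3c2 = 3.
Cage e is given, which forces r3c3 = 2.
The two cells of cage d must have product 2; hence r1c2 = 2.
Column 3 already has 2, leaving r1c3 = 1.
Column 2 already has 3, leaving r2c2 = 1.
Cage a's pair has sum 4, so r2c3 = 3.
2 is placed in row 3; hence r3c1 = 1.
Row 1 now contains 2, leaving r1c1 = 3.
3 is placed in row 2, which forces r2c1 = 2.
The full grid is 3 2 1 / 2 1 3 / 1 3 2.

3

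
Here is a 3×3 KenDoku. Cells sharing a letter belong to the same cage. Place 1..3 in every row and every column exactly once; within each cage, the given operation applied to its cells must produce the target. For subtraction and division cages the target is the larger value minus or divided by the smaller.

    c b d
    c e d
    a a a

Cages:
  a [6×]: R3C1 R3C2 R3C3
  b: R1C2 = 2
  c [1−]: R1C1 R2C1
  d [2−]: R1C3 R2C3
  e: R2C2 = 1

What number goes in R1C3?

B is a freebie, leaving R1C2 = 2.
Cage e is a single given cell, so R2C2 = 1.
Row 2 already has 1, so R2C3 = 3.
Column 2 already has 1, which forces R3C2 = 3.
Column 3 already has 3, leaving R1C3 = 1.
Row 2 already has 3, which forces R2C1 = 2.
2 is placed in column 1, leaving R3C1 = 1.
Column 3 now contains 1, which forces R3C3 = 2.
Row 1 now contains 1, so R1C1 = 3.
Filled in: 3 2 1 / 2 1 3 / 1 3 2.

1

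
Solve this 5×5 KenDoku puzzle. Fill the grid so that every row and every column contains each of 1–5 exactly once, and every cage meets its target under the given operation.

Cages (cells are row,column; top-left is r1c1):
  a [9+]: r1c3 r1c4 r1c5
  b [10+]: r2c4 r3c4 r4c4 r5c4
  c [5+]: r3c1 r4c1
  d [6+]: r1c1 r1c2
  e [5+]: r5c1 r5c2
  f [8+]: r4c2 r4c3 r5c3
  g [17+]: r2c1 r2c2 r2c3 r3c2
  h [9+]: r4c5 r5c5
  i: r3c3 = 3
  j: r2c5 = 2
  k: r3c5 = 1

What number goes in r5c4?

Cage j is a single given cell, which forces r2c5 = 2.
Cage g needs sum 17; hence r3c2 = 5.
Cage i is a single given cell; hence r3c3 = 3.
K is a freebie, leaving r3c5 = 1.
Row 2 needs a 1, and only r2c4 is open for it.
In column 4, 5 can only go at r1c4, so r1c4 = 5.
Cage a needs sum 9; hence r1c3 = 1.
The 3 cells of cage a must have sum 9, which forces r1c5 = 3.
The only place for 5 in column 1 is r2c1.
Cage g has sum 17, leaving r2c2 = 3.
5 is placed in row 2, which forces r2c3 = 4.
Cage f has sum 8, leaving r4c2 = 1.
The two cells of cage c must have sum 5, which forces r3c1 = 2.
2 is placed in row 3, leaving r3c4 = 4.
1 is placed in row 4, leaving r4c1 = 3.
Row 4 now contains 3, which forces r4c4 = 2.
Column 1 already has 3, so r5c1 = 1.
2 is placed in column 4, so r5c4 = 3.
2 is placed in column 1, which forces r1c1 = 4.
Cage d's pair has sum 6, leaving r1c2 = 2.
Row 4 already has 2, which forces r4c3 = 5.
Row 4 now contains 5, so r4c5 = 4.
Cage e's pair has sum 5; hence r5c2 = 4.
Cage f needs sum 8; hence r5c3 = 2.
4 is placed in column 5, which forces r5c5 = 5.
The full grid is 4 2 1 5 3 / 5 3 4 1 2 / 2 5 3 4 1 / 3 1 5 2 4 / 1 4 2 3 5.

3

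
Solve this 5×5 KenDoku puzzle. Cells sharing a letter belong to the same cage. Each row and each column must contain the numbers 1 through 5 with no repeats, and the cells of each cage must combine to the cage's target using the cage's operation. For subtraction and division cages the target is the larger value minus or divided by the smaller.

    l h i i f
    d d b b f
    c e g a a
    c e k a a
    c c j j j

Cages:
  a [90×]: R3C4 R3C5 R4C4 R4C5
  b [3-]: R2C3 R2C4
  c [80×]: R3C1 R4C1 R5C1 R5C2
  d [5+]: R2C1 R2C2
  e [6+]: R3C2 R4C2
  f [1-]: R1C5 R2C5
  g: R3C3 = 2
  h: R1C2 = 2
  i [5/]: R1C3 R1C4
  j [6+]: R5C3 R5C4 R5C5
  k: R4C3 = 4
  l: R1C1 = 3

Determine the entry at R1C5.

Cage l is given; hence R1C1 = 3.
H is a freebie, which forces R1C2 = 2.
Cage g is a single given cell; hence R3C3 = 2.
Cage k is a single given cell; hence R4C3 = 4.
Column 2 now contains 2; hence R5C2 = 4.
The 4 cells of cage c must have product 80, so R3C1 = 4.
Column 1 already has 4, so R2C1 = 2.
Cage d's pair has sum 5, leaving R2C2 = 3.
Row 2 already has 2, which forces R2C4 = 4.
Row 2 now contains 4, so R2C5 = 5.
5 is placed in column 5; hence R3C5 = 3.
Column 5 already has 3, which forces R4C5 = 2.
Column 5 now contains 2, so R5C5 = 1.
1 is placed in column 5, leaving R1C5 = 4.
5 is placed in row 2, which forces R2C3 = 1.
Row 3 already has 3, so R3C4 = 5.
Cage c needs product 80, which forces R4C1 = 1.
Row 4 already has 1, which forces R4C2 = 5.
Row 4 now contains 2, leaving R4C4 = 3.
Row 5 already has 1, leaving R5C1 = 5.
Row 5 already has 1, which forces R5C3 = 3.
The 3 cells of cage j must have sum 6, so R5C4 = 2.
1 is placed in column 3; hence R1C3 = 5.
Column 4 already has 5, which forces R1C4 = 1.
5 is placed in row 3, leaving R3C2 = 1.
Completed grid: 3 2 5 1 4 / 2 3 1 4 5 / 4 1 2 5 3 / 1 5 4 3 2 / 5 4 3 2 1.

4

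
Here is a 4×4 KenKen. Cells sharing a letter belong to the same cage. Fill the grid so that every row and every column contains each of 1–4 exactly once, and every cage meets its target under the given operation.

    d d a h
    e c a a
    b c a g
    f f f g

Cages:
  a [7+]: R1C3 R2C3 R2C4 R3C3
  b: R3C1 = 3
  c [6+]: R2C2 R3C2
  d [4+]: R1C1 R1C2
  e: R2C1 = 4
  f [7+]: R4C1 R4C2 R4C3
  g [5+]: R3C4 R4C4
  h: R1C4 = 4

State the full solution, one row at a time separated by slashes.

Cage h is a single given cell, leaving R1C4 = 4.
E is a freebie, so R2C1 = 4.
Row 2 already has 4, which forces R2C2 = 2.
2 is placed in row 2; hence R2C3 = 3.
Cage a has sum 7; hence R2C4 = 1.
Cage b is given, which forces R3C1 = 3.
Column 2 now contains 2, leaving R3C2 = 4.
Row 3 already has 3, which forces R3C4 = 2.
4 is placed in column 2, leaving R4C2 = 1.
Column 4 now contains 2, which forces R4C4 = 3.
3 is placed in column 1, so R1C1 = 1.
Column 2 already has 1; hence R1C2 = 3.
The 4 cells of cage a must have sum 7, leaving R1C3 = 2.
Row 3 now contains 2, which forces R3C3 = 1.
Row 4 already has 1, leaving R4C1 = 2.
Cage f needs sum 7, leaving R4C3 = 4.

1 3 2 4 / 4 2 3 1 / 3 4 1 2 / 2 1 4 3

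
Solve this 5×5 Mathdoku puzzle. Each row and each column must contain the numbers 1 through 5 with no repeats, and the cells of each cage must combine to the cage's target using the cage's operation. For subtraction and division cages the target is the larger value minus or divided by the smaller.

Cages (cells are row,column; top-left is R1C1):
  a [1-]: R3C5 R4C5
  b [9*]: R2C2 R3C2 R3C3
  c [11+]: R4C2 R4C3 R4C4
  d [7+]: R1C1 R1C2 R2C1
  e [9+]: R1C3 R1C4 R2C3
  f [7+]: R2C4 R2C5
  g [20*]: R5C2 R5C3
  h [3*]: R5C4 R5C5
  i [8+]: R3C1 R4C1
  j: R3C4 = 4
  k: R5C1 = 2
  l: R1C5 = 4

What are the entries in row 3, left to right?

Cage l is given, which forces R1C5 = 4.
The 3 cells of cage b must have product 9, leaving R2C2 = 3.
The 3 cells of cage b must have product 9, leaving R3C2 = 1.
The 3 cells of cage b must have product 9, so R3C3 = 3.
Cage j is a single given cell; hence R3C4 = 4.
K is a freebie, leaving R5C1 = 2.
The 3 cells of cage d must have sum 7, which forces R1C1 = 1.
Column 2 already has 1; hence R1C2 = 2.
Row 1 now contains 2; hence R1C3 = 5.
Row 1 now contains 2, so R1C4 = 3.
The 3 cells of cage d must have sum 7, which forces R2C1 = 4.
3 is placed in row 3, leaving R3C1 = 5.
The two cells of cage a must have difference 1, leaving R3C5 = 2.
Cage i's pair has sum 8; hence R4C1 = 3.
Row 4 now contains 3, leaving R4C5 = 1.
Column 3 already has 5; hence R5C3 = 4.
Column 4 already has 3, which forces R5C4 = 1.
Column 5 already has 1; hence R5C5 = 3.
Cage e has sum 9, leaving R2C3 = 1.
Cage f needs two cells with sum 7; hence R2C4 = 2.
2 is placed in column 5, which forces R2C5 = 5.
The 3 cells of cage c must have sum 11, leaving R4C2 = 4.
Column 3 already has 4, so R4C3 = 2.
Cage c has sum 11, which forces R4C4 = 5.
4 is placed in row 5, leaving R5C2 = 5.
The full grid is 1 2 5 3 4 / 4 3 1 2 5 / 5 1 3 4 2 / 3 4 2 5 1 / 2 5 4 1 3.

5 1 3 4 2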